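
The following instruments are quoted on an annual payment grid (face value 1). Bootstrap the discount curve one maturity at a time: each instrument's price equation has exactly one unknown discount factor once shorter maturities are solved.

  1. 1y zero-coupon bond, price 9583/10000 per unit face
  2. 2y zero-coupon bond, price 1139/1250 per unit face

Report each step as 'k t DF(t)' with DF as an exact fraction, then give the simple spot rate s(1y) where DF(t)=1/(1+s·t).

step 1 [1y] zero: DF = P = 9583/10000 ≈ 0.958300
step 2 [2y] zero: DF = P = 1139/1250 ≈ 0.911200

1 1 9583/10000
2 2 1139/1250
s(1y) = (1/(9583/10000) − 1)/(1) = 417/9583 ≈ 4.3515%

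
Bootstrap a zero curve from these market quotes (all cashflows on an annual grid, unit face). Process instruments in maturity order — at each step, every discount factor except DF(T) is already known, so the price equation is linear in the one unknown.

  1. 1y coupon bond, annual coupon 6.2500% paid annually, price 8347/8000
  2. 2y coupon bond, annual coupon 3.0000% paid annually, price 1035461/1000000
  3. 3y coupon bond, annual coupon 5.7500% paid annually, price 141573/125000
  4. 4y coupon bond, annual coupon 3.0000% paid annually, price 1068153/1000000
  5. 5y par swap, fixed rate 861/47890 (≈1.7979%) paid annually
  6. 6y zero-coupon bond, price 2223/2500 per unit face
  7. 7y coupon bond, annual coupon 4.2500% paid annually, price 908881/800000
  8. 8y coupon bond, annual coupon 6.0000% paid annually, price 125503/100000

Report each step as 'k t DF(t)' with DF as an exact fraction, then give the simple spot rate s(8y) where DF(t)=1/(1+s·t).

1 1 491/500
2 2 9767/10000
3 3 1929/2000
4 4 9519/10000
5 5 9139/10000
6 6 2223/2500
7 7 8583/10000
8 8 407/500
s(8y) = (1/(407/500) − 1)/(8) = 93/3256 ≈ 2.8563%

step 1 [1y] bond c/1=1/16: DF=(8347/8000 − 1/16·(0))/(1+1/16) = 491/500 ≈ 0.982000
step 2 [2y] bond c/1=3/100: DF=(1035461/1000000 − 3/100·(0.982000))/(1+3/100) = 9767/10000 ≈ 0.976700
step 3 [3y] bond c/1=23/400: DF=(141573/125000 − 23/400·(0.982000+0.976700))/(1+23/400) = 1929/2000 ≈ 0.964500
step 4 [4y] bond c/1=3/100: DF=(1068153/1000000 − 3/100·(0.982000+0.976700+0.964500))/(1+3/100) = 9519/10000 ≈ 0.951900
step 5 [5y] swap r/1=861/47890: DF=(1 − 861/47890·(0.982000+0.976700+0.964500+0.951900))/(1+861/47890) = 9139/10000 ≈ 0.913900
step 6 [6y] zero: DF = P = 2223/2500 ≈ 0.889200
step 7 [7y] bond c/1=17/400: DF=(908881/800000 − 17/400·(0.982000+0.976700+0.964500+0.951900+0.913900+0.889200))/(1+17/400) = 8583/10000 ≈ 0.858300
step 8 [8y] bond c/1=3/50: DF=(125503/100000 − 3/50·(0.982000+0.976700+0.964500+0.951900+0.913900+0.889200+0.858300))/(1+3/50) = 407/500 ≈ 0.814000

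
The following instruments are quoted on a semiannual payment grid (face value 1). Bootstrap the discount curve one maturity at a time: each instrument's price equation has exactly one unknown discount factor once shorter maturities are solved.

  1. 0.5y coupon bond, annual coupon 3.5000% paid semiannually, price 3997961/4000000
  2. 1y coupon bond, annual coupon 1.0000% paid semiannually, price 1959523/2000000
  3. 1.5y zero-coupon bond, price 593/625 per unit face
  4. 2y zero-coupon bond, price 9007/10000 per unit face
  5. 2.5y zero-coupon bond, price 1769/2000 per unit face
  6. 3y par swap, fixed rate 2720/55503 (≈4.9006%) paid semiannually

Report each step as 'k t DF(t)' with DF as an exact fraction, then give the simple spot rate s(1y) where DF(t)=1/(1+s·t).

step 1 [0.5y] bond c/2=7/400: DF=(3997961/4000000 − 7/400·(0))/(1+7/400) = 9823/10000 ≈ 0.982300
step 2 [1y] bond c/2=1/200: DF=(1959523/2000000 − 1/200·(0.982300))/(1+1/200) = 97/100 ≈ 0.970000
step 3 [1.5y] zero: DF = P = 593/625 ≈ 0.948800
step 4 [2y] zero: DF = P = 9007/10000 ≈ 0.900700
step 5 [2.5y] zero: DF = P = 1769/2000 ≈ 0.884500
step 6 [3y] swap r/2=1360/55503: DF=(1 − 1360/55503·(0.982300+0.970000+0.948800+0.900700+0.884500))/(1+1360/55503) = 108/125 ≈ 0.864000

1 1/2 9823/10000
2 1 97/100
3 3/2 593/625
4 2 9007/10000
5 5/2 1769/2000
6 3 108/125
s(1y) = (1/(97/100) − 1)/(1) = 3/97 ≈ 3.0928%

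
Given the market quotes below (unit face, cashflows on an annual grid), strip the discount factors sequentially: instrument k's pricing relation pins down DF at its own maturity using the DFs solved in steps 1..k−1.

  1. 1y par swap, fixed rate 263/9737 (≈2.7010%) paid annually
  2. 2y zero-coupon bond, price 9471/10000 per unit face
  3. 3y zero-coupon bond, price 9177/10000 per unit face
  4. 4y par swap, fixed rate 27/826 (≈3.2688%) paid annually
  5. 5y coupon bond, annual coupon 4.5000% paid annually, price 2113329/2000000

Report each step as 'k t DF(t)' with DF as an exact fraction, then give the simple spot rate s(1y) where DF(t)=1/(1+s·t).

step 1 [1y] swap r/1=263/9737: DF=(1 − 263/9737·(0))/(1+263/9737) = 9737/10000 ≈ 0.973700
step 2 [2y] zero: DF = P = 9471/10000 ≈ 0.947100
step 3 [3y] zero: DF = P = 9177/10000 ≈ 0.917700
step 4 [4y] swap r/1=27/826: DF=(1 − 27/826·(0.973700+0.947100+0.917700))/(1+27/826) = 1757/2000 ≈ 0.878500
step 5 [5y] bond c/1=9/200: DF=(2113329/2000000 − 9/200·(0.973700+0.947100+0.917700+0.878500))/(1+9/200) = 8511/10000 ≈ 0.851100

1 1 9737/10000
2 2 9471/10000
3 3 9177/10000
4 4 1757/2000
5 5 8511/10000
s(1y) = (1/(9737/10000) − 1)/(1) = 263/9737 ≈ 2.7010%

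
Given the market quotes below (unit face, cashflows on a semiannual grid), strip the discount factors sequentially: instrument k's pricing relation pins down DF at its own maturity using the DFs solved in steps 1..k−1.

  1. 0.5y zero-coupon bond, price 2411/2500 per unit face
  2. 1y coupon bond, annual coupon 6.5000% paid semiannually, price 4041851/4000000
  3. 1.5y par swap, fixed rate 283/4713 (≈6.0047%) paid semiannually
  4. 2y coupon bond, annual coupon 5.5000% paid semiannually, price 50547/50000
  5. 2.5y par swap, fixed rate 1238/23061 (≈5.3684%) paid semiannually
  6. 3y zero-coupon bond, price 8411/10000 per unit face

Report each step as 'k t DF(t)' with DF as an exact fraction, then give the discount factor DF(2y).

1 1/2 2411/2500
2 1 9483/10000
3 3/2 9151/10000
4 2 4541/5000
5 5/2 4381/5000
6 3 8411/10000
DF(2y) = 4541/5000 ≈ 0.908200

step 1 [0.5y] zero: DF = P = 2411/2500 ≈ 0.964400
step 2 [1y] bond c/2=13/400: DF=(4041851/4000000 − 13/400·(0.964400))/(1+13/400) = 9483/10000 ≈ 0.948300
step 3 [1.5y] swap r/2=283/9426: DF=(1 − 283/9426·(0.964400+0.948300))/(1+283/9426) = 9151/10000 ≈ 0.915100
step 4 [2y] bond c/2=11/400: DF=(50547/50000 − 11/400·(0.964400+0.948300+0.915100))/(1+11/400) = 4541/5000 ≈ 0.908200
step 5 [2.5y] swap r/2=619/23061: DF=(1 − 619/23061·(0.964400+0.948300+0.915100+0.908200))/(1+619/23061) = 4381/5000 ≈ 0.876200
step 6 [3y] zero: DF = P = 8411/10000 ≈ 0.841100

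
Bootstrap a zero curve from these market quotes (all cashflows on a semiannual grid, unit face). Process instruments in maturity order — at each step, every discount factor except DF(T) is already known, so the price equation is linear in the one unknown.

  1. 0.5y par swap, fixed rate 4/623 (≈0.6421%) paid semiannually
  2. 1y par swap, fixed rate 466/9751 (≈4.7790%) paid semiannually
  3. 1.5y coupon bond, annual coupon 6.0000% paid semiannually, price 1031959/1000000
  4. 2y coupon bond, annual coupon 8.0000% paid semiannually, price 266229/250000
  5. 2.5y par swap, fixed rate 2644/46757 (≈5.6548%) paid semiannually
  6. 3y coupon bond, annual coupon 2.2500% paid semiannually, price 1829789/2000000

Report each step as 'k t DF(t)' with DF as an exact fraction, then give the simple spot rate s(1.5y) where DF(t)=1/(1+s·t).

step 1 [0.5y] swap r/2=2/623: DF=(1 − 2/623·(0))/(1+2/623) = 623/625 ≈ 0.996800
step 2 [1y] swap r/2=233/9751: DF=(1 − 233/9751·(0.996800))/(1+233/9751) = 4767/5000 ≈ 0.953400
step 3 [1.5y] bond c/2=3/100: DF=(1031959/1000000 − 3/100·(0.996800+0.953400))/(1+3/100) = 9451/10000 ≈ 0.945100
step 4 [2y] bond c/2=1/25: DF=(266229/250000 − 1/25·(0.996800+0.953400+0.945100))/(1+1/25) = 4563/5000 ≈ 0.912600
step 5 [2.5y] swap r/2=1322/46757: DF=(1 − 1322/46757·(0.996800+0.953400+0.945100+0.912600))/(1+1322/46757) = 4339/5000 ≈ 0.867800
step 6 [3y] bond c/2=9/800: DF=(1829789/2000000 − 9/800·(0.996800+0.953400+0.945100+0.912600+0.867800))/(1+9/800) = 8527/10000 ≈ 0.852700

1 1/2 623/625
2 1 4767/5000
3 3/2 9451/10000
4 2 4563/5000
5 5/2 4339/5000
6 3 8527/10000
s(1.5y) = (1/(9451/10000) − 1)/(3/2) = 366/9451 ≈ 3.8726%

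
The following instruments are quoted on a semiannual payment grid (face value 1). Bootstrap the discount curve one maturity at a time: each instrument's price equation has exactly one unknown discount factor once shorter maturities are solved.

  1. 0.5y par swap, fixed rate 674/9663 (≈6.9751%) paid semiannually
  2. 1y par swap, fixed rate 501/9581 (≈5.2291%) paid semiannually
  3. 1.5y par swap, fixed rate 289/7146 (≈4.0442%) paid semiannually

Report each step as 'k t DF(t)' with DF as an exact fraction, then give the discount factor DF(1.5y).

1 1/2 9663/10000
2 1 9499/10000
3 3/2 4711/5000
DF(1.5y) = 4711/5000 ≈ 0.942200

step 1 [0.5y] swap r/2=337/9663: DF=(1 − 337/9663·(0))/(1+337/9663) = 9663/10000 ≈ 0.966300
step 2 [1y] swap r/2=501/19162: DF=(1 − 501/19162·(0.966300))/(1+501/19162) = 9499/10000 ≈ 0.949900
step 3 [1.5y] swap r/2=289/14292: DF=(1 − 289/14292·(0.966300+0.949900))/(1+289/14292) = 4711/5000 ≈ 0.942200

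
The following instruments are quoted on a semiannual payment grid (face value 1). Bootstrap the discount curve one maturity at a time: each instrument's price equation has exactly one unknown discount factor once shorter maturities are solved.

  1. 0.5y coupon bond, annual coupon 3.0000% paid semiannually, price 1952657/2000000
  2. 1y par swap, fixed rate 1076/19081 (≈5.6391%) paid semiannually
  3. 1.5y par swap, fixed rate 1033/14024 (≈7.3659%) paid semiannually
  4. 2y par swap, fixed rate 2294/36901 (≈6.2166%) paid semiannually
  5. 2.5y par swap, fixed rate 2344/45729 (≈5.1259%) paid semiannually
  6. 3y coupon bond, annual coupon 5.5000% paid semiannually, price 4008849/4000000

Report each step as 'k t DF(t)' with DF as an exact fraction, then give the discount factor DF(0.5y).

1 1/2 9619/10000
2 1 4731/5000
3 3/2 8967/10000
4 2 8853/10000
5 5/2 2207/2500
6 3 853/1000
DF(0.5y) = 9619/10000 ≈ 0.961900

step 1 [0.5y] bond c/2=3/200: DF=(1952657/2000000 − 3/200·(0))/(1+3/200) = 9619/10000 ≈ 0.961900
step 2 [1y] swap r/2=538/19081: DF=(1 − 538/19081·(0.961900))/(1+538/19081) = 4731/5000 ≈ 0.946200
step 3 [1.5y] swap r/2=1033/28048: DF=(1 − 1033/28048·(0.961900+0.946200))/(1+1033/28048) = 8967/10000 ≈ 0.896700
step 4 [2y] swap r/2=1147/36901: DF=(1 − 1147/36901·(0.961900+0.946200+0.896700))/(1+1147/36901) = 8853/10000 ≈ 0.885300
step 5 [2.5y] swap r/2=1172/45729: DF=(1 − 1172/45729·(0.961900+0.946200+0.896700+0.885300))/(1+1172/45729) = 2207/2500 ≈ 0.882800
step 6 [3y] bond c/2=11/400: DF=(4008849/4000000 − 11/400·(0.961900+0.946200+0.896700+0.885300+0.882800))/(1+11/400) = 853/1000 ≈ 0.853000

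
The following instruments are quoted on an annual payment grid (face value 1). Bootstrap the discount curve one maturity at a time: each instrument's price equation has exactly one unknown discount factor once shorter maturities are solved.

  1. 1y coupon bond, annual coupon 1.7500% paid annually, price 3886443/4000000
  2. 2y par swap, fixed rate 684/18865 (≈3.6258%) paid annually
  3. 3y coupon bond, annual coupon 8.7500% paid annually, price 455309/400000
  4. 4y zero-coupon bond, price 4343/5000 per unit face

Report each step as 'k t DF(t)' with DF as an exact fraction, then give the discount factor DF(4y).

1 1 9549/10000
2 2 2329/2500
3 3 8949/10000
4 4 4343/5000
DF(4y) = 4343/5000 ≈ 0.868600

step 1 [1y] bond c/1=7/400: DF=(3886443/4000000 − 7/400·(0))/(1+7/400) = 9549/10000 ≈ 0.954900
step 2 [2y] swap r/1=684/18865: DF=(1 − 684/18865·(0.954900))/(1+684/18865) = 2329/2500 ≈ 0.931600
step 3 [3y] bond c/1=7/80: DF=(455309/400000 − 7/80·(0.954900+0.931600))/(1+7/80) = 8949/10000 ≈ 0.894900
step 4 [4y] zero: DF = P = 4343/5000 ≈ 0.868600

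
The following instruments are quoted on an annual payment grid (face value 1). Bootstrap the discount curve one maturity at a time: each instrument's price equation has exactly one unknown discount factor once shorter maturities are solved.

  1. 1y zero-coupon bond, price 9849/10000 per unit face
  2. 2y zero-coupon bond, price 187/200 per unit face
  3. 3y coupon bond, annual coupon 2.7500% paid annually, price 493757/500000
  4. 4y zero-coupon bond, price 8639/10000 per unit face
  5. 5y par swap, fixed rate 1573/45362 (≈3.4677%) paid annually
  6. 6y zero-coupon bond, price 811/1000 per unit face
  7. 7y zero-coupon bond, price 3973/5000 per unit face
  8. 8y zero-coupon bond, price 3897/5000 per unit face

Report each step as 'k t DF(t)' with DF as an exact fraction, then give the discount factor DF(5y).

step 1 [1y] zero: DF = P = 9849/10000 ≈ 0.984900
step 2 [2y] zero: DF = P = 187/200 ≈ 0.935000
step 3 [3y] bond c/1=11/400: DF=(493757/500000 − 11/400·(0.984900+0.935000))/(1+11/400) = 9097/10000 ≈ 0.909700
step 4 [4y] zero: DF = P = 8639/10000 ≈ 0.863900
step 5 [5y] swap r/1=1573/45362: DF=(1 − 1573/45362·(0.984900+0.935000+0.909700+0.863900))/(1+1573/45362) = 8427/10000 ≈ 0.842700
step 6 [6y] zero: DF = P = 811/1000 ≈ 0.811000
step 7 [7y] zero: DF = P = 3973/5000 ≈ 0.794600
step 8 [8y] zero: DF = P = 3897/5000 ≈ 0.779400

1 1 9849/10000
2 2 187/200
3 3 9097/10000
4 4 8639/10000
5 5 8427/10000
6 6 811/1000
7 7 3973/5000
8 8 3897/5000
DF(5y) = 8427/10000 ≈ 0.842700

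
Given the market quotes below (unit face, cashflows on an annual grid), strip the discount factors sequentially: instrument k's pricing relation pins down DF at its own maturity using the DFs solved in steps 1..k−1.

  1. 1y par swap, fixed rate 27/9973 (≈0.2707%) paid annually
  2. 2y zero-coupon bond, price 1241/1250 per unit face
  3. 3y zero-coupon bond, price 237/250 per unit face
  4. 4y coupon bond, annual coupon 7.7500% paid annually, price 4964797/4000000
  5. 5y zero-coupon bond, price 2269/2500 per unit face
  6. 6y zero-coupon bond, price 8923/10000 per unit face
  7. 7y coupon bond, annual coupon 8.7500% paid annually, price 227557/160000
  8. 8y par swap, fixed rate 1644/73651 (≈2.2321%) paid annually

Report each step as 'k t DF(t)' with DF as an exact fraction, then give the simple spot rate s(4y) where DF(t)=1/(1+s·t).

1 1 9973/10000
2 2 1241/1250
3 3 237/250
4 4 4703/5000
5 5 2269/2500
6 6 8923/10000
7 7 8509/10000
8 8 2089/2500
s(4y) = (1/(4703/5000) − 1)/(4) = 297/18812 ≈ 1.5788%

step 1 [1y] swap r/1=27/9973: DF=(1 − 27/9973·(0))/(1+27/9973) = 9973/10000 ≈ 0.997300
step 2 [2y] zero: DF = P = 1241/1250 ≈ 0.992800
step 3 [3y] zero: DF = P = 237/250 ≈ 0.948000
step 4 [4y] bond c/1=31/400: DF=(4964797/4000000 − 31/400·(0.997300+0.992800+0.948000))/(1+31/400) = 4703/5000 ≈ 0.940600
step 5 [5y] zero: DF = P = 2269/2500 ≈ 0.907600
step 6 [6y] zero: DF = P = 8923/10000 ≈ 0.892300
step 7 [7y] bond c/1=7/80: DF=(227557/160000 − 7/80·(0.997300+0.992800+0.948000+0.940600+0.907600+0.892300))/(1+7/80) = 8509/10000 ≈ 0.850900
step 8 [8y] swap r/1=1644/73651: DF=(1 − 1644/73651·(0.997300+0.992800+0.948000+0.940600+0.907600+0.892300+0.850900))/(1+1644/73651) = 2089/2500 ≈ 0.835600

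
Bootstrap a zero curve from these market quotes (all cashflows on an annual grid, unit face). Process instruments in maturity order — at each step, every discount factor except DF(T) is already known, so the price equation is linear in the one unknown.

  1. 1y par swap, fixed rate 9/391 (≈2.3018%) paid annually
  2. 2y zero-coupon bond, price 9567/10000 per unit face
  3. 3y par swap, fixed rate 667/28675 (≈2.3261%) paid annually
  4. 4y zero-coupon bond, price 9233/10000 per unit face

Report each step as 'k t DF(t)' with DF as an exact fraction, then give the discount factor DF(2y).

1 1 391/400
2 2 9567/10000
3 3 9333/10000
4 4 9233/10000
DF(2y) = 9567/10000 ≈ 0.956700

step 1 [1y] swap r/1=9/391: DF=(1 − 9/391·(0))/(1+9/391) = 391/400 ≈ 0.977500
step 2 [2y] zero: DF = P = 9567/10000 ≈ 0.956700
step 3 [3y] swap r/1=667/28675: DF=(1 − 667/28675·(0.977500+0.956700))/(1+667/28675) = 9333/10000 ≈ 0.933300
step 4 [4y] zero: DF = P = 9233/10000 ≈ 0.923300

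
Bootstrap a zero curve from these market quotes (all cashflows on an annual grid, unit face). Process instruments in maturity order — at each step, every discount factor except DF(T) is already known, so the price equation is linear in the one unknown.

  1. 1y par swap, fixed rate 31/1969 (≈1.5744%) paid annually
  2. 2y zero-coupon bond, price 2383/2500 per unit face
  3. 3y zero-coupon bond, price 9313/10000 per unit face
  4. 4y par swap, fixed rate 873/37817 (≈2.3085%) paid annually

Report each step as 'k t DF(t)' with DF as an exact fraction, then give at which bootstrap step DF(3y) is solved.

1 1 1969/2000
2 2 2383/2500
3 3 9313/10000
4 4 9127/10000
DF(3y) is solved at step 3

step 1 [1y] swap r/1=31/1969: DF=(1 − 31/1969·(0))/(1+31/1969) = 1969/2000 ≈ 0.984500
step 2 [2y] zero: DF = P = 2383/2500 ≈ 0.953200
step 3 [3y] zero: DF = P = 9313/10000 ≈ 0.931300
step 4 [4y] swap r/1=873/37817: DF=(1 − 873/37817·(0.984500+0.953200+0.931300))/(1+873/37817) = 9127/10000 ≈ 0.912700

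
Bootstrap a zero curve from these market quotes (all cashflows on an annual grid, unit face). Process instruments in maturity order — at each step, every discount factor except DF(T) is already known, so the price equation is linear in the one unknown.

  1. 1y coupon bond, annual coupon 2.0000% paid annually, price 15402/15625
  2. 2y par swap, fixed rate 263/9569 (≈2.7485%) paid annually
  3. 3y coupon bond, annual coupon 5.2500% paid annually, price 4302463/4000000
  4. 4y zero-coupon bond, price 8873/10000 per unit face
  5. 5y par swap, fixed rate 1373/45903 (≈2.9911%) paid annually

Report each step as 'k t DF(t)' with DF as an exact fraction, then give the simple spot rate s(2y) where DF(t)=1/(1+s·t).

step 1 [1y] bond c/1=1/50: DF=(15402/15625 − 1/50·(0))/(1+1/50) = 604/625 ≈ 0.966400
step 2 [2y] swap r/1=263/9569: DF=(1 − 263/9569·(0.966400))/(1+263/9569) = 4737/5000 ≈ 0.947400
step 3 [3y] bond c/1=21/400: DF=(4302463/4000000 − 21/400·(0.966400+0.947400))/(1+21/400) = 1853/2000 ≈ 0.926500
step 4 [4y] zero: DF = P = 8873/10000 ≈ 0.887300
step 5 [5y] swap r/1=1373/45903: DF=(1 − 1373/45903·(0.966400+0.947400+0.926500+0.887300))/(1+1373/45903) = 8627/10000 ≈ 0.862700

1 1 604/625
2 2 4737/5000
3 3 1853/2000
4 4 8873/10000
5 5 8627/10000
s(2y) = (1/(4737/5000) − 1)/(2) = 263/9474 ≈ 2.7760%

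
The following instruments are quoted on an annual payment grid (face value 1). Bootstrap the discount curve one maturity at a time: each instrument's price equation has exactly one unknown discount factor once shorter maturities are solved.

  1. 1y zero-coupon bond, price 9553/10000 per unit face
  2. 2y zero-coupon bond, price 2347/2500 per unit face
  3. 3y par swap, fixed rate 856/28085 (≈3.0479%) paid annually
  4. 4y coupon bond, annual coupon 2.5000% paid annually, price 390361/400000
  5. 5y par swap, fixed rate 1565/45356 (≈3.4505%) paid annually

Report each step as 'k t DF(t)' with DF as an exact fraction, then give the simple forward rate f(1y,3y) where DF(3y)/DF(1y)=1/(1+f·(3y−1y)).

step 1 [1y] zero: DF = P = 9553/10000 ≈ 0.955300
step 2 [2y] zero: DF = P = 2347/2500 ≈ 0.938800
step 3 [3y] swap r/1=856/28085: DF=(1 − 856/28085·(0.955300+0.938800))/(1+856/28085) = 1143/1250 ≈ 0.914400
step 4 [4y] bond c/1=1/40: DF=(390361/400000 − 1/40·(0.955300+0.938800+0.914400))/(1+1/40) = 2209/2500 ≈ 0.883600
step 5 [5y] swap r/1=1565/45356: DF=(1 − 1565/45356·(0.955300+0.938800+0.914400+0.883600))/(1+1565/45356) = 1687/2000 ≈ 0.843500

1 1 9553/10000
2 2 2347/2500
3 3 1143/1250
4 4 2209/2500
5 5 1687/2000
f(1y,3y) = ((9553/10000)/(1143/1250) − 1)/(2) = 409/18288 ≈ 2.2364%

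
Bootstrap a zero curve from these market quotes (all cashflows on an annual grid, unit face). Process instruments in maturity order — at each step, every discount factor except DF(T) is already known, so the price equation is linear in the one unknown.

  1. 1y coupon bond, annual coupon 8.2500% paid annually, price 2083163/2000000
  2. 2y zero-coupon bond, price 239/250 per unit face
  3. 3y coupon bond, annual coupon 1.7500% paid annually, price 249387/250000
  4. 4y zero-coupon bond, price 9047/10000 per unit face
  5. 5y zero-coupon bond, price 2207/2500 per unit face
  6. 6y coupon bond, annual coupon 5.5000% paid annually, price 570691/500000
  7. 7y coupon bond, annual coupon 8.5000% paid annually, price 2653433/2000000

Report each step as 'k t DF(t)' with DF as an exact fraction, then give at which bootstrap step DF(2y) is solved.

1 1 4811/5000
2 2 239/250
3 3 4737/5000
4 4 9047/10000
5 5 2207/2500
6 6 8393/10000
7 7 317/400
DF(2y) is solved at step 2

step 1 [1y] bond c/1=33/400: DF=(2083163/2000000 − 33/400·(0))/(1+33/400) = 4811/5000 ≈ 0.962200
step 2 [2y] zero: DF = P = 239/250 ≈ 0.956000
step 3 [3y] bond c/1=7/400: DF=(249387/250000 − 7/400·(0.962200+0.956000))/(1+7/400) = 4737/5000 ≈ 0.947400
step 4 [4y] zero: DF = P = 9047/10000 ≈ 0.904700
step 5 [5y] zero: DF = P = 2207/2500 ≈ 0.882800
step 6 [6y] bond c/1=11/200: DF=(570691/500000 − 11/200·(0.962200+0.956000+0.947400+0.904700+0.882800))/(1+11/200) = 8393/10000 ≈ 0.839300
step 7 [7y] bond c/1=17/200: DF=(2653433/2000000 − 17/200·(0.962200+0.956000+0.947400+0.904700+0.882800+0.839300))/(1+17/200) = 317/400 ≈ 0.792500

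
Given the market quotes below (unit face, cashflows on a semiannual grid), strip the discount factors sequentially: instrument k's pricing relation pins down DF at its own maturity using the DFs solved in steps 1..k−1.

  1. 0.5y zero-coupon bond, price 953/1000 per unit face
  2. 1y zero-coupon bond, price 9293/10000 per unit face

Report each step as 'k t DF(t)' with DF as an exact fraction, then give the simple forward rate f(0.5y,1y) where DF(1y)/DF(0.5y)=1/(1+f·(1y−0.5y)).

step 1 [0.5y] zero: DF = P = 953/1000 ≈ 0.953000
step 2 [1y] zero: DF = P = 9293/10000 ≈ 0.929300

1 1/2 953/1000
2 1 9293/10000
f(0.5y,1y) = ((953/1000)/(9293/10000) − 1)/(1/2) = 474/9293 ≈ 5.1006%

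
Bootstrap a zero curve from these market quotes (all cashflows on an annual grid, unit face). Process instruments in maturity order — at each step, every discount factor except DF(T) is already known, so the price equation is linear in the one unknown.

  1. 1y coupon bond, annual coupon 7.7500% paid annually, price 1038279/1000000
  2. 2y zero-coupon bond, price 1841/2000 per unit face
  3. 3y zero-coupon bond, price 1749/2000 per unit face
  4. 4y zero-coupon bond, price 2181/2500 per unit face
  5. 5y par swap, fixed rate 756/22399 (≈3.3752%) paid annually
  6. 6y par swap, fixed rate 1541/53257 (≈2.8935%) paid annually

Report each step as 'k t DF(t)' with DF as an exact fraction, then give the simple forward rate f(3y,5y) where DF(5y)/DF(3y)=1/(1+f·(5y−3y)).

1 1 2409/2500
2 2 1841/2000
3 3 1749/2000
4 4 2181/2500
5 5 1061/1250
6 6 8459/10000
f(3y,5y) = ((1749/2000)/(1061/1250) − 1)/(2) = 257/16976 ≈ 1.5139%

step 1 [1y] bond c/1=31/400: DF=(1038279/1000000 − 31/400·(0))/(1+31/400) = 2409/2500 ≈ 0.963600
step 2 [2y] zero: DF = P = 1841/2000 ≈ 0.920500
step 3 [3y] zero: DF = P = 1749/2000 ≈ 0.874500
step 4 [4y] zero: DF = P = 2181/2500 ≈ 0.872400
step 5 [5y] swap r/1=756/22399: DF=(1 − 756/22399·(0.963600+0.920500+0.874500+0.872400))/(1+756/22399) = 1061/1250 ≈ 0.848800
step 6 [6y] swap r/1=1541/53257: DF=(1 − 1541/53257·(0.963600+0.920500+0.874500+0.872400+0.848800))/(1+1541/53257) = 8459/10000 ≈ 0.845900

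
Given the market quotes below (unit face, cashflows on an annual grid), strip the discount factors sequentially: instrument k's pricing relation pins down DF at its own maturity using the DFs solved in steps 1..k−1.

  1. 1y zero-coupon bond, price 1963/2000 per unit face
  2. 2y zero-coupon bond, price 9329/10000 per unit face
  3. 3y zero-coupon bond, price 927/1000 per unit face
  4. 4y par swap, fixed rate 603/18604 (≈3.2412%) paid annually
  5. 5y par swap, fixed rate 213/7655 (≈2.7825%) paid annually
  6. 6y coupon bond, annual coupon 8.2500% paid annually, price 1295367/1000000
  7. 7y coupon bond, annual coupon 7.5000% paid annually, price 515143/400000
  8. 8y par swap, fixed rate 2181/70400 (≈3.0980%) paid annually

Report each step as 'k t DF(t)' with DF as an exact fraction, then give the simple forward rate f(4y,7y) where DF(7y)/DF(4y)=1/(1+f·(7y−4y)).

1 1 1963/2000
2 2 9329/10000
3 3 927/1000
4 4 4397/5000
5 5 4361/5000
6 6 4233/5000
7 7 1637/2000
8 8 7819/10000
f(4y,7y) = ((4397/5000)/(1637/2000) − 1)/(3) = 203/8185 ≈ 2.4801%

step 1 [1y] zero: DF = P = 1963/2000 ≈ 0.981500
step 2 [2y] zero: DF = P = 9329/10000 ≈ 0.932900
step 3 [3y] zero: DF = P = 927/1000 ≈ 0.927000
step 4 [4y] swap r/1=603/18604: DF=(1 − 603/18604·(0.981500+0.932900+0.927000))/(1+603/18604) = 4397/5000 ≈ 0.879400
step 5 [5y] swap r/1=213/7655: DF=(1 − 213/7655·(0.981500+0.932900+0.927000+0.879400))/(1+213/7655) = 4361/5000 ≈ 0.872200
step 6 [6y] bond c/1=33/400: DF=(1295367/1000000 − 33/400·(0.981500+0.932900+0.927000+0.879400+0.872200))/(1+33/400) = 4233/5000 ≈ 0.846600
step 7 [7y] bond c/1=3/40: DF=(515143/400000 − 3/40·(0.981500+0.932900+0.927000+0.879400+0.872200+0.846600))/(1+3/40) = 1637/2000 ≈ 0.818500
step 8 [8y] swap r/1=2181/70400: DF=(1 − 2181/70400·(0.981500+0.932900+0.927000+0.879400+0.872200+0.846600+0.818500))/(1+2181/70400) = 7819/10000 ≈ 0.781900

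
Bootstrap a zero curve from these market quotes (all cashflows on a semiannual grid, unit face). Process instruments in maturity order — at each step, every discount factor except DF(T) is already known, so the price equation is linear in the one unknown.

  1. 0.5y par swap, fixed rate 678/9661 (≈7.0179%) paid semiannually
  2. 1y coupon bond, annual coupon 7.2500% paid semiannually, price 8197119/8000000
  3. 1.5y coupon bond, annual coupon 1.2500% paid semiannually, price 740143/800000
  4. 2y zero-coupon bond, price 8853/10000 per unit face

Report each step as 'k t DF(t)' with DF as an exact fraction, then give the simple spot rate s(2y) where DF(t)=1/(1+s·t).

1 1/2 9661/10000
2 1 191/200
3 3/2 363/400
4 2 8853/10000
s(2y) = (1/(8853/10000) − 1)/(2) = 1147/17706 ≈ 6.4780%

step 1 [0.5y] swap r/2=339/9661: DF=(1 − 339/9661·(0))/(1+339/9661) = 9661/10000 ≈ 0.966100
step 2 [1y] bond c/2=29/800: DF=(8197119/8000000 − 29/800·(0.966100))/(1+29/800) = 191/200 ≈ 0.955000
step 3 [1.5y] bond c/2=1/160: DF=(740143/800000 − 1/160·(0.966100+0.955000))/(1+1/160) = 363/400 ≈ 0.907500
step 4 [2y] zero: DF = P = 8853/10000 ≈ 0.885300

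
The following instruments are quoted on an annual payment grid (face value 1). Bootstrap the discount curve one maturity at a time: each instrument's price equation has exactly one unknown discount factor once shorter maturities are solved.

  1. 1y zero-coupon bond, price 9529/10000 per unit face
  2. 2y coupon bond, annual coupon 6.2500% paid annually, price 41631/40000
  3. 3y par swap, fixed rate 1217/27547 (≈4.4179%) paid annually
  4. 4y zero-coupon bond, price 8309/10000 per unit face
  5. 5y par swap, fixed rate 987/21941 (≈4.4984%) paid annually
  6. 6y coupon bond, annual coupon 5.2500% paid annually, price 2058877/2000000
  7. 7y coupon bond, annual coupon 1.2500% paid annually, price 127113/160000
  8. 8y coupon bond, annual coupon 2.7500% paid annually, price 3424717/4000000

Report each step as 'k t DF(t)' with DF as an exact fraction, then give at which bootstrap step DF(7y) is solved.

1 1 9529/10000
2 2 1847/2000
3 3 8783/10000
4 4 8309/10000
5 5 4013/5000
6 6 949/1250
7 7 7211/10000
8 8 3381/5000
DF(7y) is solved at step 7

step 1 [1y] zero: DF = P = 9529/10000 ≈ 0.952900
step 2 [2y] bond c/1=1/16: DF=(41631/40000 − 1/16·(0.952900))/(1+1/16) = 1847/2000 ≈ 0.923500
step 3 [3y] swap r/1=1217/27547: DF=(1 − 1217/27547·(0.952900+0.923500))/(1+1217/27547) = 8783/10000 ≈ 0.878300
step 4 [4y] zero: DF = P = 8309/10000 ≈ 0.830900
step 5 [5y] swap r/1=987/21941: DF=(1 − 987/21941·(0.952900+0.923500+0.878300+0.830900))/(1+987/21941) = 4013/5000 ≈ 0.802600
step 6 [6y] bond c/1=21/400: DF=(2058877/2000000 − 21/400·(0.952900+0.923500+0.878300+0.830900+0.802600))/(1+21/400) = 949/1250 ≈ 0.759200
step 7 [7y] bond c/1=1/80: DF=(127113/160000 − 1/80·(0.952900+0.923500+0.878300+0.830900+0.802600+0.759200))/(1+1/80) = 7211/10000 ≈ 0.721100
step 8 [8y] bond c/1=11/400: DF=(3424717/4000000 − 11/400·(0.952900+0.923500+0.878300+0.830900+0.802600+0.759200+0.721100))/(1+11/400) = 3381/5000 ≈ 0.676200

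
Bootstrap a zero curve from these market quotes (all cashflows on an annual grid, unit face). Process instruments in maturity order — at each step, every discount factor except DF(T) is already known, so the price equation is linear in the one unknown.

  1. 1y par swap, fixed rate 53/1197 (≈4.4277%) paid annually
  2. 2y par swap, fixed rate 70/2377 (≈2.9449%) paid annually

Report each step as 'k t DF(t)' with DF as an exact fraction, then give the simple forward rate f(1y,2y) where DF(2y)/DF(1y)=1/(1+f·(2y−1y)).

1 1 1197/1250
2 2 118/125
f(1y,2y) = ((1197/1250)/(118/125) − 1)/(1) = 17/1180 ≈ 1.4407%

step 1 [1y] swap r/1=53/1197: DF=(1 − 53/1197·(0))/(1+53/1197) = 1197/1250 ≈ 0.957600
step 2 [2y] swap r/1=70/2377: DF=(1 − 70/2377·(0.957600))/(1+70/2377) = 118/125 ≈ 0.944000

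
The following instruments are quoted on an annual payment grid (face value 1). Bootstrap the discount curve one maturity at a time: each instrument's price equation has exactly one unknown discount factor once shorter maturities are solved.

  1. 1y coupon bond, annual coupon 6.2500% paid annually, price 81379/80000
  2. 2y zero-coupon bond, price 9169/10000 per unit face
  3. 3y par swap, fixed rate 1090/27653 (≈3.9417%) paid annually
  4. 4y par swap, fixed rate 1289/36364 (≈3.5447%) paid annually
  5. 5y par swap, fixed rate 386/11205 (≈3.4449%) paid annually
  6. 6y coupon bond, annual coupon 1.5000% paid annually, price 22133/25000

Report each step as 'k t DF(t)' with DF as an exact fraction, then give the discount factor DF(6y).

step 1 [1y] bond c/1=1/16: DF=(81379/80000 − 1/16·(0))/(1+1/16) = 4787/5000 ≈ 0.957400
step 2 [2y] zero: DF = P = 9169/10000 ≈ 0.916900
step 3 [3y] swap r/1=1090/27653: DF=(1 − 1090/27653·(0.957400+0.916900))/(1+1090/27653) = 891/1000 ≈ 0.891000
step 4 [4y] swap r/1=1289/36364: DF=(1 − 1289/36364·(0.957400+0.916900+0.891000))/(1+1289/36364) = 8711/10000 ≈ 0.871100
step 5 [5y] swap r/1=386/11205: DF=(1 − 386/11205·(0.957400+0.916900+0.891000+0.871100))/(1+386/11205) = 1057/1250 ≈ 0.845600
step 6 [6y] bond c/1=3/200: DF=(22133/25000 − 3/200·(0.957400+0.916900+0.891000+0.871100+0.845600))/(1+3/200) = 403/500 ≈ 0.806000

1 1 4787/5000
2 2 9169/10000
3 3 891/1000
4 4 8711/10000
5 5 1057/1250
6 6 403/500
DF(6y) = 403/500 ≈ 0.806000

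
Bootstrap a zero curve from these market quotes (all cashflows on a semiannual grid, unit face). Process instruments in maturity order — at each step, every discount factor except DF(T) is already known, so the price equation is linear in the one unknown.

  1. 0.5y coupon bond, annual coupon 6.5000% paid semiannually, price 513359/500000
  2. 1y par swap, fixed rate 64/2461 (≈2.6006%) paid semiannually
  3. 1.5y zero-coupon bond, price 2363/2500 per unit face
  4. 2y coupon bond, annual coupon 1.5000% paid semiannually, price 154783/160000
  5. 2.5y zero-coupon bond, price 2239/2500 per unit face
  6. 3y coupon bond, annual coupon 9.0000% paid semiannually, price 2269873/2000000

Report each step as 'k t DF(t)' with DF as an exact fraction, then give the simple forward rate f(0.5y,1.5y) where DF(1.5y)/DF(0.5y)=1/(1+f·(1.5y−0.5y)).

1 1/2 1243/1250
2 1 609/625
3 3/2 2363/2500
4 2 1877/2000
5 5/2 2239/2500
6 3 551/625
f(0.5y,1.5y) = ((1243/1250)/(2363/2500) − 1)/(1) = 123/2363 ≈ 5.2052%

step 1 [0.5y] bond c/2=13/400: DF=(513359/500000 − 13/400·(0))/(1+13/400) = 1243/1250 ≈ 0.994400
step 2 [1y] swap r/2=32/2461: DF=(1 − 32/2461·(0.994400))/(1+32/2461) = 609/625 ≈ 0.974400
step 3 [1.5y] zero: DF = P = 2363/2500 ≈ 0.945200
step 4 [2y] bond c/2=3/400: DF=(154783/160000 − 3/400·(0.994400+0.974400+0.945200))/(1+3/400) = 1877/2000 ≈ 0.938500
step 5 [2.5y] zero: DF = P = 2239/2500 ≈ 0.895600
step 6 [3y] bond c/2=9/200: DF=(2269873/2000000 − 9/200·(0.994400+0.974400+0.945200+0.938500+0.895600))/(1+9/200) = 551/625 ≈ 0.881600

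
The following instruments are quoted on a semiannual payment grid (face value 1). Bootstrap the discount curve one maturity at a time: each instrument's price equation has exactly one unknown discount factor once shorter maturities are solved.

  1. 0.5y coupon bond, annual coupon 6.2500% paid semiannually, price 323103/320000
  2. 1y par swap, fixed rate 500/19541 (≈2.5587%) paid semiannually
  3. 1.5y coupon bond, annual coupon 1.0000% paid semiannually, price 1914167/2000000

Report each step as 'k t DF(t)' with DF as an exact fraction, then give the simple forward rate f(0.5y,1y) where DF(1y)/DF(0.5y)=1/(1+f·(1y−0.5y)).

step 1 [0.5y] bond c/2=1/32: DF=(323103/320000 − 1/32·(0))/(1+1/32) = 9791/10000 ≈ 0.979100
step 2 [1y] swap r/2=250/19541: DF=(1 − 250/19541·(0.979100))/(1+250/19541) = 39/40 ≈ 0.975000
step 3 [1.5y] bond c/2=1/200: DF=(1914167/2000000 − 1/200·(0.979100+0.975000))/(1+1/200) = 4713/5000 ≈ 0.942600

1 1/2 9791/10000
2 1 39/40
3 3/2 4713/5000
f(0.5y,1y) = ((9791/10000)/(39/40) − 1)/(1/2) = 41/4875 ≈ 0.8410%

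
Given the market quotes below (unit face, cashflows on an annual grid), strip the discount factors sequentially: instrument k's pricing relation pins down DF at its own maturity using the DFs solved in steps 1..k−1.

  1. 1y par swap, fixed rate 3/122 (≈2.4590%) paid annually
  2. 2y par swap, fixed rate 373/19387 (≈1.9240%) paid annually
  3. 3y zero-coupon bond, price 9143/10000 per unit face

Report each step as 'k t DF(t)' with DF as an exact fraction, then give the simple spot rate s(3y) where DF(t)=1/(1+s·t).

1 1 122/125
2 2 9627/10000
3 3 9143/10000
s(3y) = (1/(9143/10000) − 1)/(3) = 857/27429 ≈ 3.1244%

step 1 [1y] swap r/1=3/122: DF=(1 − 3/122·(0))/(1+3/122) = 122/125 ≈ 0.976000
step 2 [2y] swap r/1=373/19387: DF=(1 − 373/19387·(0.976000))/(1+373/19387) = 9627/10000 ≈ 0.962700
step 3 [3y] zero: DF = P = 9143/10000 ≈ 0.914300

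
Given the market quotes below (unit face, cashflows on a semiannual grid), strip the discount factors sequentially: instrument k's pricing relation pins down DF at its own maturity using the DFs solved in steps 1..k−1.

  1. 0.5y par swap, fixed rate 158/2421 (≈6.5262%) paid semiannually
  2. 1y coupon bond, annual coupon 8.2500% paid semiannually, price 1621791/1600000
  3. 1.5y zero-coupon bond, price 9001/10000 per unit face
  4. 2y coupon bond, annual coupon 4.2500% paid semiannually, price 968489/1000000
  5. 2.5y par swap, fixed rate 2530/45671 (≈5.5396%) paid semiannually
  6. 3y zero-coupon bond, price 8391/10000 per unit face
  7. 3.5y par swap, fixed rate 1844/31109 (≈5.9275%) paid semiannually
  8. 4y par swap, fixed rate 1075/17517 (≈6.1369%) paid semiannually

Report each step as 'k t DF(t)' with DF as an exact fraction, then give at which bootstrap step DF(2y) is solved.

1 1/2 2421/2500
2 1 9351/10000
3 3/2 9001/10000
4 2 89/100
5 5/2 1747/2000
6 3 8391/10000
7 7/2 2039/2500
8 4 157/200
DF(2y) is solved at step 4

step 1 [0.5y] swap r/2=79/2421: DF=(1 − 79/2421·(0))/(1+79/2421) = 2421/2500 ≈ 0.968400
step 2 [1y] bond c/2=33/800: DF=(1621791/1600000 − 33/800·(0.968400))/(1+33/800) = 9351/10000 ≈ 0.935100
step 3 [1.5y] zero: DF = P = 9001/10000 ≈ 0.900100
step 4 [2y] bond c/2=17/800: DF=(968489/1000000 − 17/800·(0.968400+0.935100+0.900100))/(1+17/800) = 89/100 ≈ 0.890000
step 5 [2.5y] swap r/2=1265/45671: DF=(1 − 1265/45671·(0.968400+0.935100+0.900100+0.890000))/(1+1265/45671) = 1747/2000 ≈ 0.873500
step 6 [3y] zero: DF = P = 8391/10000 ≈ 0.839100
step 7 [3.5y] swap r/2=922/31109: DF=(1 − 922/31109·(0.968400+0.935100+0.900100+0.890000+0.873500+0.839100))/(1+922/31109) = 2039/2500 ≈ 0.815600
step 8 [4y] swap r/2=1075/35034: DF=(1 − 1075/35034·(0.968400+0.935100+0.900100+0.890000+0.873500+0.839100+0.815600))/(1+1075/35034) = 157/200 ≈ 0.785000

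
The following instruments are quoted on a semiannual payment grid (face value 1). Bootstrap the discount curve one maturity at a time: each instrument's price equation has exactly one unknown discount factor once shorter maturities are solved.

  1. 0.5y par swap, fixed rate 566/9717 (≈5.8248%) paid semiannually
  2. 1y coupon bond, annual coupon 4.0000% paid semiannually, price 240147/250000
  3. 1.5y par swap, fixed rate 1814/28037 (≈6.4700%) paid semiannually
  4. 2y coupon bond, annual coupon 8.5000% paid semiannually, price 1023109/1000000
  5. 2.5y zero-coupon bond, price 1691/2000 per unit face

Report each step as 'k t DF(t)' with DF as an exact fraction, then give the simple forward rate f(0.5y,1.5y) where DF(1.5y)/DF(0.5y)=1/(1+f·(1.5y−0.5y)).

step 1 [0.5y] swap r/2=283/9717: DF=(1 − 283/9717·(0))/(1+283/9717) = 9717/10000 ≈ 0.971700
step 2 [1y] bond c/2=1/50: DF=(240147/250000 − 1/50·(0.971700))/(1+1/50) = 9227/10000 ≈ 0.922700
step 3 [1.5y] swap r/2=907/28037: DF=(1 − 907/28037·(0.971700+0.922700))/(1+907/28037) = 9093/10000 ≈ 0.909300
step 4 [2y] bond c/2=17/400: DF=(1023109/1000000 − 17/400·(0.971700+0.922700+0.909300))/(1+17/400) = 8671/10000 ≈ 0.867100
step 5 [2.5y] zero: DF = P = 1691/2000 ≈ 0.845500

1 1/2 9717/10000
2 1 9227/10000
3 3/2 9093/10000
4 2 8671/10000
5 5/2 1691/2000
f(0.5y,1.5y) = ((9717/10000)/(9093/10000) − 1)/(1) = 208/3031 ≈ 6.8624%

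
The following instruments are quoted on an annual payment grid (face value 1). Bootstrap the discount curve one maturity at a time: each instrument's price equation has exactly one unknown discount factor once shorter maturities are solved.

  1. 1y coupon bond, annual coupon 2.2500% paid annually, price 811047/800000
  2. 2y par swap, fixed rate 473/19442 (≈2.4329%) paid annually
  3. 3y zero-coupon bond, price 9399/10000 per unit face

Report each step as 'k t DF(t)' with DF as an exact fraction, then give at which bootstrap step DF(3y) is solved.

1 1 1983/2000
2 2 9527/10000
3 3 9399/10000
DF(3y) is solved at step 3

step 1 [1y] bond c/1=9/400: DF=(811047/800000 − 9/400·(0))/(1+9/400) = 1983/2000 ≈ 0.991500
step 2 [2y] swap r/1=473/19442: DF=(1 − 473/19442·(0.991500))/(1+473/19442) = 9527/10000 ≈ 0.952700
step 3 [3y] zero: DF = P = 9399/10000 ≈ 0.939900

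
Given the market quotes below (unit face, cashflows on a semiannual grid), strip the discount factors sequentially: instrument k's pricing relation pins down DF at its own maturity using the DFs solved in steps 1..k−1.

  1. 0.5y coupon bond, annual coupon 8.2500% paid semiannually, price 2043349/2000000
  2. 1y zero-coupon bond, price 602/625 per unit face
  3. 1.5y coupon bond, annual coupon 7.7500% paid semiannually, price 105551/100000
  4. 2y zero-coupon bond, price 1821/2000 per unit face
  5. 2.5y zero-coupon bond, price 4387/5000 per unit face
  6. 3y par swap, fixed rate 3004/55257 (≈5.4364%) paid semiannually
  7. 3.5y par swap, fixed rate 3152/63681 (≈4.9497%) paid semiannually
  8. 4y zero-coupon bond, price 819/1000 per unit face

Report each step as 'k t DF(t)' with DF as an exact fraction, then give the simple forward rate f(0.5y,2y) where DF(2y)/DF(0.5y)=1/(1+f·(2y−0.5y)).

step 1 [0.5y] bond c/2=33/800: DF=(2043349/2000000 − 33/800·(0))/(1+33/800) = 2453/2500 ≈ 0.981200
step 2 [1y] zero: DF = P = 602/625 ≈ 0.963200
step 3 [1.5y] bond c/2=31/800: DF=(105551/100000 − 31/800·(0.981200+0.963200))/(1+31/800) = 2359/2500 ≈ 0.943600
step 4 [2y] zero: DF = P = 1821/2000 ≈ 0.910500
step 5 [2.5y] zero: DF = P = 4387/5000 ≈ 0.877400
step 6 [3y] swap r/2=1502/55257: DF=(1 − 1502/55257·(0.981200+0.963200+0.943600+0.910500+0.877400))/(1+1502/55257) = 4249/5000 ≈ 0.849800
step 7 [3.5y] swap r/2=1576/63681: DF=(1 − 1576/63681·(0.981200+0.963200+0.943600+0.910500+0.877400+0.849800))/(1+1576/63681) = 1053/1250 ≈ 0.842400
step 8 [4y] zero: DF = P = 819/1000 ≈ 0.819000

1 1/2 2453/2500
2 1 602/625
3 3/2 2359/2500
4 2 1821/2000
5 5/2 4387/5000
6 3 4249/5000
7 7/2 1053/1250
8 4 819/1000
f(0.5y,2y) = ((2453/2500)/(1821/2000) − 1)/(3/2) = 1414/27315 ≈ 5.1766%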